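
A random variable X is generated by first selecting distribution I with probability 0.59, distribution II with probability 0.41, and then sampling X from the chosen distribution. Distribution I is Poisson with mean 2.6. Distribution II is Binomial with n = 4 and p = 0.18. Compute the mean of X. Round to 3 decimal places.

Component means — I: 2.6; II: 0.72.
E[X] = 0.59·2.6 + 0.41·0.72 = 1.8292.

1.829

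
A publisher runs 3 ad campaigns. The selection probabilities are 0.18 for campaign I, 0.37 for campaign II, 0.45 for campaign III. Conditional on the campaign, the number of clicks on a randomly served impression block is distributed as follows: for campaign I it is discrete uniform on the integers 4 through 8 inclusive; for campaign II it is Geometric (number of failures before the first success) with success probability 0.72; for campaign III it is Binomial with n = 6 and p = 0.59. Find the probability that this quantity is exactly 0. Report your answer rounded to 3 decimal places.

Conditional on each campaign, P(X = 0): I: 0; II: 0.72; III: 0.0047501.
By total probability, P(X = 0) = 0.18·0 + 0.37·0.72 + 0.45·0.0047501 = 0.268538.

0.269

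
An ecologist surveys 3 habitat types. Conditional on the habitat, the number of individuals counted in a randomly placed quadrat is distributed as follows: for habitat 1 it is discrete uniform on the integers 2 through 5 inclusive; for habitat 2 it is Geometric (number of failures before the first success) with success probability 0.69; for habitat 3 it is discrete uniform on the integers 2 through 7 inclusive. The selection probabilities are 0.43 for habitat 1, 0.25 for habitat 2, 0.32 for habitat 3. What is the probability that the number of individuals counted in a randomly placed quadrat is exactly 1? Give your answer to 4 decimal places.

0.0535

Conditional on each habitat, P(X = 1): 1: 0; 2: 0.2139; 3: 0.
By total probability, P(X = 1) = 0.43·0 + 0.25·0.2139 + 0.32·0 = 0.053475.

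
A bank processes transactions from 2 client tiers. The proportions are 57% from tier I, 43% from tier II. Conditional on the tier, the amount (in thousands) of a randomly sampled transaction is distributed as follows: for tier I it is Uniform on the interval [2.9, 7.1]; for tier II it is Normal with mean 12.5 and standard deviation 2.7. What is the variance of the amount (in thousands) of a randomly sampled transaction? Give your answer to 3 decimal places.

17.759

Per component, I: μ=5, E[X²]=26.47; II: μ=12.5, E[X²]=163.54.
E[X] = 0.57·5 + 0.43·12.5 = 8.225.
E[X²] = 0.57·26.47 + 0.43·163.54 = 85.4101.
Var(X) = E[X²] − (E[X])² = 85.4101 − 67.6506 = 17.7595.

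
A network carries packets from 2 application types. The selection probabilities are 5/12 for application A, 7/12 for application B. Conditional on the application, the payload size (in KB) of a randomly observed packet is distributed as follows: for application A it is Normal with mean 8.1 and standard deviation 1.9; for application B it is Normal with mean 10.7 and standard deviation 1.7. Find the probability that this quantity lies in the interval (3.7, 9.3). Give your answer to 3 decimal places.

Conditional on each application, P(3.7 < X < 9.3): A: 0.725884; B: 0.205084.
By total probability, P(3.7 < X < 9.3) = 0.416667·0.725884 + 0.583333·0.205084 = 0.422084.

0.422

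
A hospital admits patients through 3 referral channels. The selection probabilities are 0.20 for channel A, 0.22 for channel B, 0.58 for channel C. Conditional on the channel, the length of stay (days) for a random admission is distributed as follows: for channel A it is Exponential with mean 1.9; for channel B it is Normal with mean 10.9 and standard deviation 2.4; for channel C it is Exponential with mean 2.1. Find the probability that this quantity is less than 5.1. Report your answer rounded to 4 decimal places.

Conditional on each channel, P(X < 5.1): A: 0.931725; B: 0.00783168; C: 0.911837.
By total probability, P(X < 5.1) = 0.2·0.931725 + 0.22·0.00783168 + 0.58·0.911837 = 0.716934.

0.7169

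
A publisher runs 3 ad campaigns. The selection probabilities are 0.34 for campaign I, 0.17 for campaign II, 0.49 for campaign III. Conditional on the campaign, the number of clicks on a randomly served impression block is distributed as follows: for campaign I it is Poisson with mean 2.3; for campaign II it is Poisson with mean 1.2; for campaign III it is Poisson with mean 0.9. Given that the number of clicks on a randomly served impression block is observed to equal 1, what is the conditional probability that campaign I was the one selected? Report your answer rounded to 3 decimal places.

0.246

Likelihoods P(X=1 | ·): I: 0.230595; II: 0.361433; III: 0.365913.
Posterior ∝ prior × likelihood. Numerator for I: 0.34·0.230595 = 0.0784024.
Normalizing constant: 0.34·0.230595 + 0.17·0.361433 + 0.49·0.365913 = 0.319143.
P(I | observation) = 0.0784024 / 0.319143 = 0.245665.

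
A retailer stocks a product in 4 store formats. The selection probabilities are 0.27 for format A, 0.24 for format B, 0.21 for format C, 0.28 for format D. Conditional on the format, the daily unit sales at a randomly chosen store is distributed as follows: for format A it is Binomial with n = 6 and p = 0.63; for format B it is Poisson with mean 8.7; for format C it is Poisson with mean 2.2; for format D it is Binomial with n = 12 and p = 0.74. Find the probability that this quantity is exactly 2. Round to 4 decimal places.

Conditional on each format, P(X = 2): A: 0.111578; B: 0.00630444; C: 0.268144; D: 5.102e-05.
By total probability, P(X = 2) = 0.27·0.111578 + 0.24·0.00630444 + 0.21·0.268144 + 0.28·5.102e-05 = 0.0879636.

0.0880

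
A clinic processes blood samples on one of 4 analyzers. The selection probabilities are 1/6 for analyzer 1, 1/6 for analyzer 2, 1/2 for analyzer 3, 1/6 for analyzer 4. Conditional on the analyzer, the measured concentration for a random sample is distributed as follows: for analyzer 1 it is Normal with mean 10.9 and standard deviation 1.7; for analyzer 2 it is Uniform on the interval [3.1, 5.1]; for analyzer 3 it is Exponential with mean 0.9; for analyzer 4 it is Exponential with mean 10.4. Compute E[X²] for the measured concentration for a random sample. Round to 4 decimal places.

For each component E[X²] = Var + (mean)², giving 1: 121.7; 2: 17.1433; 3: 1.62; 4: 216.32.
Overall E[X²] = 0.166667·121.7 + 0.166667·17.1433 + 0.5·1.62 + 0.166667·216.32 = 60.0039.

60.0039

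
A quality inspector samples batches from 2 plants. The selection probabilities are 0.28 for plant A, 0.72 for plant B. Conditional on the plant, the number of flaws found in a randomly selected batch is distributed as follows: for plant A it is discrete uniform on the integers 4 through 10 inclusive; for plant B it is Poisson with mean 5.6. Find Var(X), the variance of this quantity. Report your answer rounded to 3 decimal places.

5.547

Per component, A: μ=7, E[X²]=53; B: μ=5.6, E[X²]=36.96.
E[X] = 0.28·7 + 0.72·5.6 = 5.992.
E[X²] = 0.28·53 + 0.72·36.96 = 41.4512.
Var(X) = E[X²] − (E[X])² = 41.4512 − 35.9041 = 5.54714.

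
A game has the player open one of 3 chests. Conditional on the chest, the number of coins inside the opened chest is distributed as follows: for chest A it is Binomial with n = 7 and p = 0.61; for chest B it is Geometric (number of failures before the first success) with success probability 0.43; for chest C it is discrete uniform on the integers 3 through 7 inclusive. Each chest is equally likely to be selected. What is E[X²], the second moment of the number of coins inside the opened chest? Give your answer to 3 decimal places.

17.246

For each component E[X²] = Var + (mean)², giving A: 19.8982; B: 4.83991; C: 27.
Overall E[X²] = 0.333333·19.8982 + 0.333333·4.83991 + 0.333333·27 = 17.246.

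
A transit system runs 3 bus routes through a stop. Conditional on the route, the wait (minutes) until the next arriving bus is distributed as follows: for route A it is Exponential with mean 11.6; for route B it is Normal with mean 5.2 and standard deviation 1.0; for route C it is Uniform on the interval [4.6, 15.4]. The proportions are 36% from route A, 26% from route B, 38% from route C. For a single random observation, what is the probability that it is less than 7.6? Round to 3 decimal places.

Conditional on each route, P(X < 7.6): A: 0.480647; B: 0.991802; C: 0.277778.
By total probability, P(X < 7.6) = 0.36·0.480647 + 0.26·0.991802 + 0.38·0.277778 = 0.536457.

0.536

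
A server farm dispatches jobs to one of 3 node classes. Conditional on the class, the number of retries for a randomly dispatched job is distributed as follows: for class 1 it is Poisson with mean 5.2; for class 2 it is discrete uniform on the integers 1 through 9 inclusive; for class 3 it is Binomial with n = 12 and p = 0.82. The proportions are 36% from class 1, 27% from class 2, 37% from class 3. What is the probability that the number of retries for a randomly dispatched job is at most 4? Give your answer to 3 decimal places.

0.266

Conditional on each class, P(X ≤ 4): 1: 0.406128; 2: 0.444444; 3: 0.000272337.
By total probability, P(X ≤ 4) = 0.36·0.406128 + 0.27·0.444444 + 0.37·0.000272337 = 0.266307.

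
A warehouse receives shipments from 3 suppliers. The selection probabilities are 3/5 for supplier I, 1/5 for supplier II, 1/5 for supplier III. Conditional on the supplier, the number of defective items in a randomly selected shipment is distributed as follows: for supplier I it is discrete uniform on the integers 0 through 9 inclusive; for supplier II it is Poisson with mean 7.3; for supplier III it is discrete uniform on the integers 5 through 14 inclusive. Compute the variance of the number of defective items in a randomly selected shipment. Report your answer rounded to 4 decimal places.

Per component, I: μ=4.5, E[X²]=28.5; II: μ=7.3, E[X²]=60.59; III: μ=9.5, E[X²]=98.5.
E[X] = 0.6·4.5 + 0.2·7.3 + 0.2·9.5 = 6.06.
E[X²] = 0.6·28.5 + 0.2·60.59 + 0.2·98.5 = 48.918.
Var(X) = E[X²] − (E[X])² = 48.918 − 36.7236 = 12.1944.

12.1944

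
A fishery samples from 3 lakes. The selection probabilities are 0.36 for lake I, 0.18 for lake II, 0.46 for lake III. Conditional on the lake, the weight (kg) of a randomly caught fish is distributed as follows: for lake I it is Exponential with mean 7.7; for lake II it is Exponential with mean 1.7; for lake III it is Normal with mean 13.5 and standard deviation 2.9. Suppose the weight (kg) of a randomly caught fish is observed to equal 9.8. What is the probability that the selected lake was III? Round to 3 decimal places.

Likelihoods f(9.8 | ·): I: 0.0363723; II: 0.00184489; III: 0.0609585.
Posterior ∝ prior × likelihood. Numerator for III: 0.46·0.0609585 = 0.0280409.
Normalizing constant: 0.36·0.0363723 + 0.18·0.00184489 + 0.46·0.0609585 = 0.041467.
P(III | observation) = 0.0280409 / 0.041467 = 0.676222.

0.676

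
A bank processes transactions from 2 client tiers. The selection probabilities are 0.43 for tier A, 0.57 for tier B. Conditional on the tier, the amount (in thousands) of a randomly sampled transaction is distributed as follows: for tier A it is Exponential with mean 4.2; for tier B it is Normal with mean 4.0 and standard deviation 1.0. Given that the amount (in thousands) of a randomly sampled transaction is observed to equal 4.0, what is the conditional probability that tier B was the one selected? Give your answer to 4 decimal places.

Likelihoods f(4.0 | ·): A: 0.0918622; B: 0.398942.
Posterior ∝ prior × likelihood. Numerator for B: 0.57·0.398942 = 0.227397.
Normalizing constant: 0.43·0.0918622 + 0.57·0.398942 = 0.266898.
P(B | observation) = 0.227397 / 0.266898 = 0.852.

0.8520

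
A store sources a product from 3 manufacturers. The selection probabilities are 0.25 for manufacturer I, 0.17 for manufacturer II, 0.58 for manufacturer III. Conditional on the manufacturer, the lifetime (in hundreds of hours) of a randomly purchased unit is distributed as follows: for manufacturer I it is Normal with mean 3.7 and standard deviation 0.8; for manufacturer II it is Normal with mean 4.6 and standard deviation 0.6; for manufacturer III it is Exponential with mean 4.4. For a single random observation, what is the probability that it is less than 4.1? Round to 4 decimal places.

Conditional on each manufacturer, P(X < 4.1): I: 0.691462; II: 0.202328; III: 0.606163.
By total probability, P(X < 4.1) = 0.25·0.691462 + 0.17·0.202328 + 0.58·0.606163 = 0.558836.

0.5588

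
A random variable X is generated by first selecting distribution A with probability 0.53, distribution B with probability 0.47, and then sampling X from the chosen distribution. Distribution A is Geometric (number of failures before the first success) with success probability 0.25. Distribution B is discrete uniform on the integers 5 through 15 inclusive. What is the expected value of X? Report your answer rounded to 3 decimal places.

Component means — A: 3; B: 10.
E[X] = 0.53·3 + 0.47·10 = 6.29.

6.290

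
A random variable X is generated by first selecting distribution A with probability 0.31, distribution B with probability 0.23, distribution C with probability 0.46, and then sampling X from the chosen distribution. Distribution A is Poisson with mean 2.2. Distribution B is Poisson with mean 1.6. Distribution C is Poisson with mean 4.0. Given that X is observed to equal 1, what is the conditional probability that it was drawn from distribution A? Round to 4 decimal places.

0.4117

Likelihoods P(X=1 | ·): A: 0.243767; B: 0.323034; C: 0.0732626.
Posterior ∝ prior × likelihood. Numerator for A: 0.31·0.243767 = 0.0755678.
Normalizing constant: 0.31·0.243767 + 0.23·0.323034 + 0.46·0.0732626 = 0.183566.
P(A | observation) = 0.0755678 / 0.183566 = 0.411664.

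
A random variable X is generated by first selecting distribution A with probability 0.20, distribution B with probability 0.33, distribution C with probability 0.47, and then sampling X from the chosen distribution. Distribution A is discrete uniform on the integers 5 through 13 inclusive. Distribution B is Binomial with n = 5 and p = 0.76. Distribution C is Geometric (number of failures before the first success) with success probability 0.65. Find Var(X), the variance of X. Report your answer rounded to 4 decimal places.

12.1884

Per component, A: μ=9, E[X²]=87.6667; B: μ=3.8, E[X²]=15.352; C: μ=0.538462, E[X²]=1.11834.
E[X] = 0.2·9 + 0.33·3.8 + 0.47·0.538462 = 3.30708.
E[X²] = 0.2·87.6667 + 0.33·15.352 + 0.47·1.11834 = 23.1251.
Var(X) = E[X²] − (E[X])² = 23.1251 − 10.9368 = 12.1884.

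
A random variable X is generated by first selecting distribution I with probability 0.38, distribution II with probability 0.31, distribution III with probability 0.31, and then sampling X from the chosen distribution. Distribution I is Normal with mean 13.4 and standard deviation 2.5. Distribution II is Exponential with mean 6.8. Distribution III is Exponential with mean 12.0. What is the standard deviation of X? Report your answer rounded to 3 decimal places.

Per component, I: μ=13.4, E[X²]=185.81; II: μ=6.8, E[X²]=92.48; III: μ=12, E[X²]=288.
E[X] = 0.38·13.4 + 0.31·6.8 + 0.31·12 = 10.92.
E[X²] = 0.38·185.81 + 0.31·92.48 + 0.31·288 = 188.557.
Var(X) = E[X²] − (E[X])² = 188.557 − 119.246 = 69.3102.
SD(X) = √69.3102 = 8.32527.

8.325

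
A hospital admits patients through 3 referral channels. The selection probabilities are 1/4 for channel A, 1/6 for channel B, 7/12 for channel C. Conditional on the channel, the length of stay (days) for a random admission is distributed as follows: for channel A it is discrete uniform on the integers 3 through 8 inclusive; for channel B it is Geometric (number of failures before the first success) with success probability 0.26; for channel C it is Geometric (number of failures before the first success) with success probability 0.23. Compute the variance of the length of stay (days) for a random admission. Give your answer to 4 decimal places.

12.0379

Per component, A: μ=5.5, E[X²]=33.1667; B: μ=2.84615, E[X²]=19.0473; C: μ=3.34783, E[X²]=25.7637.
E[X] = 0.25·5.5 + 0.166667·2.84615 + 0.583333·3.34783 = 3.80226.
E[X²] = 0.25·33.1667 + 0.166667·19.0473 + 0.583333·25.7637 = 26.4951.
Var(X) = E[X²] − (E[X])² = 26.4951 − 14.4572 = 12.0379.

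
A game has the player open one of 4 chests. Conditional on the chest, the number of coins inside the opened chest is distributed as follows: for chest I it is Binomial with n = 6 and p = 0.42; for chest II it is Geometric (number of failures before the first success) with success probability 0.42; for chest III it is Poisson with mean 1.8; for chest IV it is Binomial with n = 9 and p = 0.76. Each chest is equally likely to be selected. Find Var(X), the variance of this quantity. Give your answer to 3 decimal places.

Per component, I: μ=2.52, E[X²]=7.812; II: μ=1.38095, E[X²]=5.19501; III: μ=1.8, E[X²]=5.04; IV: μ=6.84, E[X²]=48.4272.
E[X] = 0.25·2.52 + 0.25·1.38095 + 0.25·1.8 + 0.25·6.84 = 3.13524.
E[X²] = 0.25·7.812 + 0.25·5.19501 + 0.25·5.04 + 0.25·48.4272 = 16.6186.
Var(X) = E[X²] − (E[X])² = 16.6186 − 9.82972 = 6.78883.

6.789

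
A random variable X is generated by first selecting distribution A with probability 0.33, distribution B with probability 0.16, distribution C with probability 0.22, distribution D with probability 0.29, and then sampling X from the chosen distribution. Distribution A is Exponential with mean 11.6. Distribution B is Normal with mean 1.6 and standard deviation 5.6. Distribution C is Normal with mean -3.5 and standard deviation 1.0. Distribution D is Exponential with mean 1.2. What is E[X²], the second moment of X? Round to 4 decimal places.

97.9870

For each component E[X²] = Var + (mean)², giving A: 269.12; B: 33.92; C: 13.25; D: 2.88.
Overall E[X²] = 0.33·269.12 + 0.16·33.92 + 0.22·13.25 + 0.29·2.88 = 97.987.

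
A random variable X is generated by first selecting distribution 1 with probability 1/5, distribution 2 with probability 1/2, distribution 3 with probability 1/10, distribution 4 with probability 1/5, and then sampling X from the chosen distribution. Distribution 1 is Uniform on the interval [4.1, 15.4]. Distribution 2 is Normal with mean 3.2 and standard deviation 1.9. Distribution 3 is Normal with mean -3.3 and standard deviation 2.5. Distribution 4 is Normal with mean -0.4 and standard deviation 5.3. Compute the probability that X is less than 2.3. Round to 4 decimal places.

Conditional on each component, P(X < 2.3): 1: 0; 2: 0.317863; 3: 0.987455; 4: 0.694776.
By total probability, P(X < 2.3) = 0.2·0 + 0.5·0.317863 + 0.1·0.987455 + 0.2·0.694776 = 0.396632.

0.3966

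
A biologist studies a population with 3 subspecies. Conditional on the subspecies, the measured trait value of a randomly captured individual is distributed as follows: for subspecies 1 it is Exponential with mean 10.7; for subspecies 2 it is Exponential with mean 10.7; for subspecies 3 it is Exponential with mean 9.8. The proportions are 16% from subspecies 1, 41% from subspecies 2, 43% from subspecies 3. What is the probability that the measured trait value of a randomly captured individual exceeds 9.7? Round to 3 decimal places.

Conditional on each subspecies, P(X > 9.7): 1: 0.403919; 2: 0.403919; 3: 0.371653.
By total probability, P(X > 9.7) = 0.16·0.403919 + 0.41·0.403919 + 0.43·0.371653 = 0.390044.

0.390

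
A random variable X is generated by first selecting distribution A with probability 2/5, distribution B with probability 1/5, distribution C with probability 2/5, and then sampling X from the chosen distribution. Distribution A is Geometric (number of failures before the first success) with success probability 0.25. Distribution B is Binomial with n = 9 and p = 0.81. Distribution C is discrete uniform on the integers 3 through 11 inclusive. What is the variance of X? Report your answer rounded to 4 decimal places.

Per component, A: μ=3, E[X²]=21; B: μ=7.29, E[X²]=54.5292; C: μ=7, E[X²]=55.6667.
E[X] = 0.4·3 + 0.2·7.29 + 0.4·7 = 5.458.
E[X²] = 0.4·21 + 0.2·54.5292 + 0.4·55.6667 = 41.5725.
Var(X) = E[X²] − (E[X])² = 41.5725 − 29.7898 = 11.7827.

11.7827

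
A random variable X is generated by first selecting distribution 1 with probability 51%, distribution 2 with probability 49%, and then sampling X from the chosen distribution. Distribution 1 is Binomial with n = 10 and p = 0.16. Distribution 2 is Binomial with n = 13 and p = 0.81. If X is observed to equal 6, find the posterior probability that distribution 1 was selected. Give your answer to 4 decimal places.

Likelihoods P(X=6 | ·): 1: 0.00175411; 2: 0.00433214.
Posterior ∝ prior × likelihood. Numerator for 1: 0.51·0.00175411 = 0.000894595.
Normalizing constant: 0.51·0.00175411 + 0.49·0.00433214 = 0.00301734.
P(1 | observation) = 0.000894595 / 0.00301734 = 0.296484.

0.2965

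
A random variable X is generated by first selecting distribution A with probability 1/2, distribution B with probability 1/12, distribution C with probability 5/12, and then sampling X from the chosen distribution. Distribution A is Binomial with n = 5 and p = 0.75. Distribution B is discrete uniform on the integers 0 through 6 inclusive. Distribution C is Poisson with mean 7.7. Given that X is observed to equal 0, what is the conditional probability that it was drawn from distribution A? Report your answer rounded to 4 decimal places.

0.0388

Likelihoods P(X=0 | ·): A: 0.000976562; B: 0.142857; C: 0.000452827.
Posterior ∝ prior × likelihood. Numerator for A: 0.5·0.000976562 = 0.000488281.
Normalizing constant: 0.5·0.000976562 + 0.0833333·0.142857 + 0.416667·0.000452827 = 0.0125817.
P(A | observation) = 0.000488281 / 0.0125817 = 0.0388088.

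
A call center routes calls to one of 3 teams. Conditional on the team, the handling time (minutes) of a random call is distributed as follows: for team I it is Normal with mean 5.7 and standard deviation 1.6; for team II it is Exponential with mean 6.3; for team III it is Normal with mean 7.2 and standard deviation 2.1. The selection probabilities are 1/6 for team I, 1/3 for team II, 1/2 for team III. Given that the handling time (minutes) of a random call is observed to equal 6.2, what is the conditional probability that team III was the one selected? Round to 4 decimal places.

0.5883

Likelihoods f(6.2 | ·): I: 0.237457; II: 0.0593278; III: 0.16961.
Posterior ∝ prior × likelihood. Numerator for III: 0.5·0.16961 = 0.0848049.
Normalizing constant: 0.166667·0.237457 + 0.333333·0.0593278 + 0.5·0.16961 = 0.144157.
P(III | observation) = 0.0848049 / 0.144157 = 0.588282.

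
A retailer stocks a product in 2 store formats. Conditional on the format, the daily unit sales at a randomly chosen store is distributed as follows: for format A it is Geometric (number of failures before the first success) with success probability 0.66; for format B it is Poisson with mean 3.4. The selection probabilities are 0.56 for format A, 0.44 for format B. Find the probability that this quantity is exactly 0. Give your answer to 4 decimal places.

0.3843

Conditional on each format, P(X = 0): A: 0.66; B: 0.0333733.
By total probability, P(X = 0) = 0.56·0.66 + 0.44·0.0333733 = 0.384284.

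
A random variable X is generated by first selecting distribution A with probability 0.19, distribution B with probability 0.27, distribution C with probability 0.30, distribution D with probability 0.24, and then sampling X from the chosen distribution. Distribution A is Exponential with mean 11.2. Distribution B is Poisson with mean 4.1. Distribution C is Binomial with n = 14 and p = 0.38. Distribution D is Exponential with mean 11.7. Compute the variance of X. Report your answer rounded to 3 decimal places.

Per component, A: μ=11.2, E[X²]=250.88; B: μ=4.1, E[X²]=20.91; C: μ=5.32, E[X²]=31.6008; D: μ=11.7, E[X²]=273.78.
E[X] = 0.19·11.2 + 0.27·4.1 + 0.3·5.32 + 0.24·11.7 = 7.639.
E[X²] = 0.19·250.88 + 0.27·20.91 + 0.3·31.6008 + 0.24·273.78 = 128.5.
Var(X) = E[X²] − (E[X])² = 128.5 − 58.3543 = 70.146.

70.146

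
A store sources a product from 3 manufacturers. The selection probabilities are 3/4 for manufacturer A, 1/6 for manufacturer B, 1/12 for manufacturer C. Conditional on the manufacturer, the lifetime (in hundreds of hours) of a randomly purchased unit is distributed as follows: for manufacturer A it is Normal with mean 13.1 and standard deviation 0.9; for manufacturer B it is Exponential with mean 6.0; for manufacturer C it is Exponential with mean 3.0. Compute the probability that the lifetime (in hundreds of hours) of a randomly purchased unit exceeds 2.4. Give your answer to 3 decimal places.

Conditional on each manufacturer, P(X > 2.4): A: 1; B: 0.67032; C: 0.449329.
By total probability, P(X > 2.4) = 0.75·1 + 0.166667·0.67032 + 0.0833333·0.449329 = 0.899164.

0.899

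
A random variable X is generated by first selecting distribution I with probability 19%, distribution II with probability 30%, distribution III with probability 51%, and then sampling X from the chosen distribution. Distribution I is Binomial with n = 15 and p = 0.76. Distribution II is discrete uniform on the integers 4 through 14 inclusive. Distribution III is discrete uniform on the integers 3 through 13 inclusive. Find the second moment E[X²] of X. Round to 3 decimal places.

90.252

For each component E[X²] = Var + (mean)², giving I: 132.696; II: 91; III: 74.
Overall E[X²] = 0.19·132.696 + 0.3·91 + 0.51·74 = 90.2522.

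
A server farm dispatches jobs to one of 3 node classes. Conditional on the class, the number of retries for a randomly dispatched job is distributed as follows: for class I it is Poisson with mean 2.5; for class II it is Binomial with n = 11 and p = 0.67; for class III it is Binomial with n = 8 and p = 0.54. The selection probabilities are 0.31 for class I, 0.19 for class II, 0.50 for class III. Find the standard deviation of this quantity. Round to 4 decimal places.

2.2416

Per component, I: μ=2.5, E[X²]=8.75; II: μ=7.37, E[X²]=56.749; III: μ=4.32, E[X²]=20.6496.
E[X] = 0.31·2.5 + 0.19·7.37 + 0.5·4.32 = 4.3353.
E[X²] = 0.31·8.75 + 0.19·56.749 + 0.5·20.6496 = 23.8196.
Var(X) = E[X²] − (E[X])² = 23.8196 − 18.7948 = 5.02478.
SD(X) = √5.02478 = 2.2416.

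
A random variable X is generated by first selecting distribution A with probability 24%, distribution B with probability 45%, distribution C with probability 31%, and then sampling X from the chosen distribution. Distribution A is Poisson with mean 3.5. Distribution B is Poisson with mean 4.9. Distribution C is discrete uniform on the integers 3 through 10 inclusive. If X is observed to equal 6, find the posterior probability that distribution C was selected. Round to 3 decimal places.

Likelihoods P(X=6 | ·): A: 0.0770983; B: 0.143153; C: 0.125.
Posterior ∝ prior × likelihood. Numerator for C: 0.31·0.125 = 0.03875.
Normalizing constant: 0.24·0.0770983 + 0.45·0.143153 + 0.31·0.125 = 0.121673.
P(C | observation) = 0.03875 / 0.121673 = 0.318478.

0.318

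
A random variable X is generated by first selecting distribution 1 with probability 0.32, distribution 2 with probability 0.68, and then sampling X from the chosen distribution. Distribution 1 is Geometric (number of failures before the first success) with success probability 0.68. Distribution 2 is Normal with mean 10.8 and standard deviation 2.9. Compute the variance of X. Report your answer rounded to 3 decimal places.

Per component, 1: μ=0.470588, E[X²]=0.913495; 2: μ=10.8, E[X²]=125.05.
E[X] = 0.32·0.470588 + 0.68·10.8 = 7.49459.
E[X²] = 0.32·0.913495 + 0.68·125.05 = 85.3263.
Var(X) = E[X²] − (E[X])² = 85.3263 − 56.1689 = 29.1575.

29.157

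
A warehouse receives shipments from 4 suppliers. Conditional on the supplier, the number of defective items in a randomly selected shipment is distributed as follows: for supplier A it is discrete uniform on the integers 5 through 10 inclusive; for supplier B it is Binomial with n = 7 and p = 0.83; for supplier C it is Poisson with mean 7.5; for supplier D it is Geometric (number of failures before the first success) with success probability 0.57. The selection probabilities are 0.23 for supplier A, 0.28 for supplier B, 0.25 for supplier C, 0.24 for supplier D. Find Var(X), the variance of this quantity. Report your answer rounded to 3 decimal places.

10.483

Per component, A: μ=7.5, E[X²]=59.1667; B: μ=5.81, E[X²]=34.7438; C: μ=7.5, E[X²]=63.75; D: μ=0.754386, E[X²]=1.89258.
E[X] = 0.23·7.5 + 0.28·5.81 + 0.25·7.5 + 0.24·0.754386 = 5.40785.
E[X²] = 0.23·59.1667 + 0.28·34.7438 + 0.25·63.75 + 0.24·1.89258 = 39.7283.
Var(X) = E[X²] − (E[X])² = 39.7283 − 29.2449 = 10.4834.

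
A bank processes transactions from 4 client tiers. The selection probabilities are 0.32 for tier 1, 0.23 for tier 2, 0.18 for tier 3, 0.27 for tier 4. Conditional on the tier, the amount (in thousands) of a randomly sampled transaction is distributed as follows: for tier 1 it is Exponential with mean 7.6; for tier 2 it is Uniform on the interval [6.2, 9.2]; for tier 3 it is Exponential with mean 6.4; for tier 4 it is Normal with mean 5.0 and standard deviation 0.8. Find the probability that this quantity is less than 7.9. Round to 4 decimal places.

Conditional on each tier, P(X < 7.9): 1: 0.646359; 2: 0.566667; 3: 0.708983; 4: 0.999856.
By total probability, P(X < 7.9) = 0.32·0.646359 + 0.23·0.566667 + 0.18·0.708983 + 0.27·0.999856 = 0.734746.

0.7347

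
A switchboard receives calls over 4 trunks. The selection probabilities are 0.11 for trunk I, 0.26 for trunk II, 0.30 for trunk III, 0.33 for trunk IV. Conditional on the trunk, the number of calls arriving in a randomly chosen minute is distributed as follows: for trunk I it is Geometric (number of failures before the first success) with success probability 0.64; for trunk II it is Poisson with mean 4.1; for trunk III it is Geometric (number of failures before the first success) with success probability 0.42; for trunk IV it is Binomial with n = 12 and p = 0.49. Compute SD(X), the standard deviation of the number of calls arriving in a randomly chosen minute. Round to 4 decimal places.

2.7198

Per component, I: μ=0.5625, E[X²]=1.19531; II: μ=4.1, E[X²]=20.91; III: μ=1.38095, E[X²]=5.19501; IV: μ=5.88, E[X²]=37.5732.
E[X] = 0.11·0.5625 + 0.26·4.1 + 0.3·1.38095 + 0.33·5.88 = 3.48256.
E[X²] = 0.11·1.19531 + 0.26·20.91 + 0.3·5.19501 + 0.33·37.5732 = 19.5257.
Var(X) = E[X²] − (E[X])² = 19.5257 − 12.1282 = 7.39751.
SD(X) = √7.39751 = 2.71984.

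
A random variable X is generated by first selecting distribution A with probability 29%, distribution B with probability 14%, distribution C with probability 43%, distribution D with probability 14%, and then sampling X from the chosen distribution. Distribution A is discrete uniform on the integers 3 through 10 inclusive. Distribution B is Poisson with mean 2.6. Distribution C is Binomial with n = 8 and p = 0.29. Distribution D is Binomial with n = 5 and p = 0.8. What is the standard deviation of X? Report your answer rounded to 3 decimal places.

Per component, A: μ=6.5, E[X²]=47.5; B: μ=2.6, E[X²]=9.36; C: μ=2.32, E[X²]=7.0296; D: μ=4, E[X²]=16.8.
E[X] = 0.29·6.5 + 0.14·2.6 + 0.43·2.32 + 0.14·4 = 3.8066.
E[X²] = 0.29·47.5 + 0.14·9.36 + 0.43·7.0296 + 0.14·16.8 = 20.4601.
Var(X) = E[X²] − (E[X])² = 20.4601 − 14.4902 = 5.96992.
SD(X) = √5.96992 = 2.44334.

2.443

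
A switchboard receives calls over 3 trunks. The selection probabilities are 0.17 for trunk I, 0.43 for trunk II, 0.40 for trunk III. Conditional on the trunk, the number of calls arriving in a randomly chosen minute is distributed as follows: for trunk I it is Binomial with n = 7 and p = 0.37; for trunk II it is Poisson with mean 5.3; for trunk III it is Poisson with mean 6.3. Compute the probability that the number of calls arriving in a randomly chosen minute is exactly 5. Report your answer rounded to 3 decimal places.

0.145

Conditional on each trunk, P(X = 5): I: 0.0577975; II: 0.173955; III: 0.151868.
By total probability, P(X = 5) = 0.17·0.0577975 + 0.43·0.173955 + 0.4·0.151868 = 0.145373.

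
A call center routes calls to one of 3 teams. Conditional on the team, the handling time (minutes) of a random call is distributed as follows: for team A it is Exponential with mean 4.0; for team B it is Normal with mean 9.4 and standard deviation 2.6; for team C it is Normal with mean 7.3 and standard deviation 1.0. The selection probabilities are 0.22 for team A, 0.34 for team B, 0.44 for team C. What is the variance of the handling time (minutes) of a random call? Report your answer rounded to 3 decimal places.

10.153

Per component, A: μ=4, E[X²]=32; B: μ=9.4, E[X²]=95.12; C: μ=7.3, E[X²]=54.29.
E[X] = 0.22·4 + 0.34·9.4 + 0.44·7.3 = 7.288.
E[X²] = 0.22·32 + 0.34·95.12 + 0.44·54.29 = 63.2684.
Var(X) = E[X²] − (E[X])² = 63.2684 − 53.1149 = 10.1535.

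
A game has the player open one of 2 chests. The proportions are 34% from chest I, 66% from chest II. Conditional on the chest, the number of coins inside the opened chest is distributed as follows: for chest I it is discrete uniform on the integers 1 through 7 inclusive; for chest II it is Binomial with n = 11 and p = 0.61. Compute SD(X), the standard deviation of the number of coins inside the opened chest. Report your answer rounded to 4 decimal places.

Per component, I: μ=4, E[X²]=20; II: μ=6.71, E[X²]=47.641.
E[X] = 0.34·4 + 0.66·6.71 = 5.7886.
E[X²] = 0.34·20 + 0.66·47.641 = 38.2431.
Var(X) = E[X²] − (E[X])² = 38.2431 − 33.5079 = 4.73517.
SD(X) = √4.73517 = 2.17604.

2.1760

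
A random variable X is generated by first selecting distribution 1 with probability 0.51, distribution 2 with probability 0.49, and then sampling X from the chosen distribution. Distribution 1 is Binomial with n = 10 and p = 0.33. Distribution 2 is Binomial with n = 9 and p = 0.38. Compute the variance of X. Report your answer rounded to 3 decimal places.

2.170

Per component, 1: μ=3.3, E[X²]=13.101; 2: μ=3.42, E[X²]=13.8168.
E[X] = 0.51·3.3 + 0.49·3.42 = 3.3588.
E[X²] = 0.51·13.101 + 0.49·13.8168 = 13.4517.
Var(X) = E[X²] − (E[X])² = 13.4517 − 11.2815 = 2.1702.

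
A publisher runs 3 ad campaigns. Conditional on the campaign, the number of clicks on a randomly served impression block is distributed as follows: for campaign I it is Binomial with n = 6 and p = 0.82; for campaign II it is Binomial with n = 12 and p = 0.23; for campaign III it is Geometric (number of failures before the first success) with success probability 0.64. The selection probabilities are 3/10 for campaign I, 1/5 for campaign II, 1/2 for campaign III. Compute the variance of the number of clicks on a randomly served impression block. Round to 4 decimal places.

Per component, I: μ=4.92, E[X²]=25.092; II: μ=2.76, E[X²]=9.7428; III: μ=0.5625, E[X²]=1.19531.
E[X] = 0.3·4.92 + 0.2·2.76 + 0.5·0.5625 = 2.30925.
E[X²] = 0.3·25.092 + 0.2·9.7428 + 0.5·1.19531 = 10.0738.
Var(X) = E[X²] − (E[X])² = 10.0738 − 5.33264 = 4.74118.

4.7412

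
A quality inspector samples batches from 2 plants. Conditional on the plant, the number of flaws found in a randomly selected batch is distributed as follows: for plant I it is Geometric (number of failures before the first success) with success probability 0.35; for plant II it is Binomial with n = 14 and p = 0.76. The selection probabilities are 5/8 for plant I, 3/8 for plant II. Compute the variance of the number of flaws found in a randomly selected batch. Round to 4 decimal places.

Per component, I: μ=1.85714, E[X²]=8.7551; II: μ=10.64, E[X²]=115.763.
E[X] = 0.625·1.85714 + 0.375·10.64 = 5.15071.
E[X²] = 0.625·8.7551 + 0.375·115.763 = 48.8831.
Var(X) = E[X²] − (E[X])² = 48.8831 − 26.5299 = 22.3533.

22.3533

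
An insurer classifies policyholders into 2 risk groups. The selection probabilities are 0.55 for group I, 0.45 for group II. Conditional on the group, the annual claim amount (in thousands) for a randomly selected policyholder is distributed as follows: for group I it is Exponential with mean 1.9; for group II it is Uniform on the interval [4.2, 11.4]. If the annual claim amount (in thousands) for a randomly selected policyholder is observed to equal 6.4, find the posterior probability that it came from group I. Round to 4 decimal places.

Likelihoods f(6.4 | ·): I: 0.0181284; II: 0.138889.
Posterior ∝ prior × likelihood. Numerator for I: 0.55·0.0181284 = 0.00997063.
Normalizing constant: 0.55·0.0181284 + 0.45·0.138889 = 0.0724706.
P(I | observation) = 0.00997063 / 0.0724706 = 0.137582.

0.1376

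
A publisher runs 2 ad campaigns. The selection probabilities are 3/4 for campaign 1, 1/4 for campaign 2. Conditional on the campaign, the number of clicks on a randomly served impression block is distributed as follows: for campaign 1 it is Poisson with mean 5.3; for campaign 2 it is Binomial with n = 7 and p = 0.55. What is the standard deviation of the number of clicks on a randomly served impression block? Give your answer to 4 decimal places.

2.1914

Per component, 1: μ=5.3, E[X²]=33.39; 2: μ=3.85, E[X²]=16.555.
E[X] = 0.75·5.3 + 0.25·3.85 = 4.9375.
E[X²] = 0.75·33.39 + 0.25·16.555 = 29.1813.
Var(X) = E[X²] − (E[X])² = 29.1813 − 24.3789 = 4.80234.
SD(X) = √4.80234 = 2.19143.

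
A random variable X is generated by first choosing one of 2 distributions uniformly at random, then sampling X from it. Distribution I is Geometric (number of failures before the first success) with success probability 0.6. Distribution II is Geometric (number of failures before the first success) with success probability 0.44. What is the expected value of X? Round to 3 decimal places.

0.970

Component means — I: 0.666667; II: 1.27273.
E[X] = 0.5·0.666667 + 0.5·1.27273 = 0.969697.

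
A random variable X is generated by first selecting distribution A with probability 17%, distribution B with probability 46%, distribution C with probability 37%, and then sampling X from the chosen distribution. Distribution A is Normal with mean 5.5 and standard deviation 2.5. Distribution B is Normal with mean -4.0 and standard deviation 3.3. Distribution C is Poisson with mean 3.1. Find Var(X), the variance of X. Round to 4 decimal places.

Per component, A: μ=5.5, E[X²]=36.5; B: μ=-4, E[X²]=26.89; C: μ=3.1, E[X²]=12.71.
E[X] = 0.17·5.5 + 0.46·-4 + 0.37·3.1 = 0.242.
E[X²] = 0.17·36.5 + 0.46·26.89 + 0.37·12.71 = 23.2771.
Var(X) = E[X²] − (E[X])² = 23.2771 − 0.058564 = 23.2185.

23.2185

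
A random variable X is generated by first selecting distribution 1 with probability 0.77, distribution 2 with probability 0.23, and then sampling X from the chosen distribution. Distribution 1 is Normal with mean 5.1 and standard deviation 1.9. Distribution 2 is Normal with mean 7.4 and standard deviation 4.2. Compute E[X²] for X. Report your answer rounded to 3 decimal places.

For each component E[X²] = Var + (mean)², giving 1: 29.62; 2: 72.4.
Overall E[X²] = 0.77·29.62 + 0.23·72.4 = 39.4594.

39.459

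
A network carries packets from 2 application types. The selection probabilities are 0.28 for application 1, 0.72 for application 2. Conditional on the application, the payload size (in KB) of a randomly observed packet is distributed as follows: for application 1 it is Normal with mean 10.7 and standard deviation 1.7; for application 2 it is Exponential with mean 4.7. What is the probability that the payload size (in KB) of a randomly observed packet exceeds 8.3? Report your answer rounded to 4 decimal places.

0.3810

Conditional on each application, P(X > 8.3): 1: 0.92099; 2: 0.171023.
By total probability, P(X > 8.3) = 0.28·0.92099 + 0.72·0.171023 = 0.381014.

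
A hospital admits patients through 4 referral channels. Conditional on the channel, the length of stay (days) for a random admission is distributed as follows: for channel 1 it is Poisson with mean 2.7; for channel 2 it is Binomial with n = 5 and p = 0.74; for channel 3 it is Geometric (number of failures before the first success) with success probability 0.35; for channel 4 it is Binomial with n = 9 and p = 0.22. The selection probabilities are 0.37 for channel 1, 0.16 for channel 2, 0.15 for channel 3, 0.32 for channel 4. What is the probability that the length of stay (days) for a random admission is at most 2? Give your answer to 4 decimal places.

0.5287

Conditional on each channel, P(X ≤ 2): 1: 0.493624; 2: 0.114342; 3: 0.725375; 4: 0.684214.
By total probability, P(X ≤ 2) = 0.37·0.493624 + 0.16·0.114342 + 0.15·0.725375 + 0.32·0.684214 = 0.528691.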